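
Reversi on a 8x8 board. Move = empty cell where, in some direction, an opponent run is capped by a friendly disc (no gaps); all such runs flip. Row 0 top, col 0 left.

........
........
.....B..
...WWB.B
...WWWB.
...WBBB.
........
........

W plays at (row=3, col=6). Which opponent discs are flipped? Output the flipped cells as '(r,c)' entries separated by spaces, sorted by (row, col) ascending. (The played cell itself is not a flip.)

Dir NW: opp run (2,5), next='.' -> no flip
Dir N: first cell '.' (not opp) -> no flip
Dir NE: first cell '.' (not opp) -> no flip
Dir W: opp run (3,5) capped by W -> flip
Dir E: opp run (3,7), next=edge -> no flip
Dir SW: first cell 'W' (not opp) -> no flip
Dir S: opp run (4,6) (5,6), next='.' -> no flip
Dir SE: first cell '.' (not opp) -> no flip

Answer: (3,5)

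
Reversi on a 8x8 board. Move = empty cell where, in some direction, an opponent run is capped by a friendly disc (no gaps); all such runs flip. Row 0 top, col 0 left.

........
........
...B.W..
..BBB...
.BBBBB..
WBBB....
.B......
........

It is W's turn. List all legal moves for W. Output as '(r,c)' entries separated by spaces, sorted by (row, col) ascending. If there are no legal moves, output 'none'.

Answer: (1,4) (5,4) (7,0) (7,2)

Derivation:
(1,2): no bracket -> illegal
(1,3): no bracket -> illegal
(1,4): flips 3 -> legal
(2,1): no bracket -> illegal
(2,2): no bracket -> illegal
(2,4): no bracket -> illegal
(3,0): no bracket -> illegal
(3,1): no bracket -> illegal
(3,5): no bracket -> illegal
(3,6): no bracket -> illegal
(4,0): no bracket -> illegal
(4,6): no bracket -> illegal
(5,4): flips 3 -> legal
(5,5): no bracket -> illegal
(5,6): no bracket -> illegal
(6,0): no bracket -> illegal
(6,2): no bracket -> illegal
(6,3): no bracket -> illegal
(6,4): no bracket -> illegal
(7,0): flips 4 -> legal
(7,1): no bracket -> illegal
(7,2): flips 1 -> legal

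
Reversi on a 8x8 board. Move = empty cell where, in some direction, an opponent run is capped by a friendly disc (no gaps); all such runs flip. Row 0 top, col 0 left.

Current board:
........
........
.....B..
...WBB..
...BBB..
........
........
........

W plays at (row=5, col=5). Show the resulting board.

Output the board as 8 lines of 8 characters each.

Answer: ........
........
.....B..
...WBB..
...BWB..
.....W..
........
........

Derivation:
Place W at (5,5); scan 8 dirs for brackets.
Dir NW: opp run (4,4) capped by W -> flip
Dir N: opp run (4,5) (3,5) (2,5), next='.' -> no flip
Dir NE: first cell '.' (not opp) -> no flip
Dir W: first cell '.' (not opp) -> no flip
Dir E: first cell '.' (not opp) -> no flip
Dir SW: first cell '.' (not opp) -> no flip
Dir S: first cell '.' (not opp) -> no flip
Dir SE: first cell '.' (not opp) -> no flip
All flips: (4,4)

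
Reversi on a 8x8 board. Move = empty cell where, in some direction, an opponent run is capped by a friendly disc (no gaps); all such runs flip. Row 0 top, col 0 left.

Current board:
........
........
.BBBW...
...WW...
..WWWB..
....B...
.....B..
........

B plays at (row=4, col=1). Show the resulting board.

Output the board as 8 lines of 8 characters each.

Answer: ........
........
.BBBW...
...WW...
.BBBBB..
....B...
.....B..
........

Derivation:
Place B at (4,1); scan 8 dirs for brackets.
Dir NW: first cell '.' (not opp) -> no flip
Dir N: first cell '.' (not opp) -> no flip
Dir NE: first cell '.' (not opp) -> no flip
Dir W: first cell '.' (not opp) -> no flip
Dir E: opp run (4,2) (4,3) (4,4) capped by B -> flip
Dir SW: first cell '.' (not opp) -> no flip
Dir S: first cell '.' (not opp) -> no flip
Dir SE: first cell '.' (not opp) -> no flip
All flips: (4,2) (4,3) (4,4)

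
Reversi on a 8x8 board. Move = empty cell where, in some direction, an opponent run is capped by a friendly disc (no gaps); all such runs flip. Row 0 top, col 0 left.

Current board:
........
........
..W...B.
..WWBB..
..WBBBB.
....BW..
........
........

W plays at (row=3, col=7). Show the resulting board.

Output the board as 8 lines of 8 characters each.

Place W at (3,7); scan 8 dirs for brackets.
Dir NW: opp run (2,6), next='.' -> no flip
Dir N: first cell '.' (not opp) -> no flip
Dir NE: edge -> no flip
Dir W: first cell '.' (not opp) -> no flip
Dir E: edge -> no flip
Dir SW: opp run (4,6) capped by W -> flip
Dir S: first cell '.' (not opp) -> no flip
Dir SE: edge -> no flip
All flips: (4,6)

Answer: ........
........
..W...B.
..WWBB.W
..WBBBW.
....BW..
........
........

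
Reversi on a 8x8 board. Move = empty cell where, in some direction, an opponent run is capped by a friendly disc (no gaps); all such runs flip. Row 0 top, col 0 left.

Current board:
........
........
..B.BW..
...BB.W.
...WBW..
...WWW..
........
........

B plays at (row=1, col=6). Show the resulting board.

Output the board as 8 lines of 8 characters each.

Answer: ........
......B.
..B.BB..
...BB.W.
...WBW..
...WWW..
........
........

Derivation:
Place B at (1,6); scan 8 dirs for brackets.
Dir NW: first cell '.' (not opp) -> no flip
Dir N: first cell '.' (not opp) -> no flip
Dir NE: first cell '.' (not opp) -> no flip
Dir W: first cell '.' (not opp) -> no flip
Dir E: first cell '.' (not opp) -> no flip
Dir SW: opp run (2,5) capped by B -> flip
Dir S: first cell '.' (not opp) -> no flip
Dir SE: first cell '.' (not opp) -> no flip
All flips: (2,5)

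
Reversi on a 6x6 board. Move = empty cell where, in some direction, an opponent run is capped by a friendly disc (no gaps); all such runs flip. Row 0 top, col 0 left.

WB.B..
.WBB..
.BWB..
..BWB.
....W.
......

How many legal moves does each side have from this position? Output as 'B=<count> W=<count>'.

-- B to move --
(0,2): no bracket -> illegal
(1,0): flips 1 -> legal
(2,0): no bracket -> illegal
(2,4): no bracket -> illegal
(3,1): flips 1 -> legal
(3,5): no bracket -> illegal
(4,2): no bracket -> illegal
(4,3): flips 1 -> legal
(4,5): no bracket -> illegal
(5,3): no bracket -> illegal
(5,4): flips 1 -> legal
(5,5): no bracket -> illegal
B mobility = 4
-- W to move --
(0,2): flips 2 -> legal
(0,4): flips 1 -> legal
(1,0): no bracket -> illegal
(1,4): flips 2 -> legal
(2,0): flips 1 -> legal
(2,4): flips 2 -> legal
(2,5): no bracket -> illegal
(3,0): no bracket -> illegal
(3,1): flips 2 -> legal
(3,5): flips 1 -> legal
(4,1): no bracket -> illegal
(4,2): flips 1 -> legal
(4,3): no bracket -> illegal
(4,5): no bracket -> illegal
W mobility = 8

Answer: B=4 W=8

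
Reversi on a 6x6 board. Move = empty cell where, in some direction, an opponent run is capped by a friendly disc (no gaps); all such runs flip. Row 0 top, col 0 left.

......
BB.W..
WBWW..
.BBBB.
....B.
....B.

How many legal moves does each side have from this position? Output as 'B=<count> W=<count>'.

Answer: B=6 W=8

Derivation:
-- B to move --
(0,2): no bracket -> illegal
(0,3): flips 2 -> legal
(0,4): flips 2 -> legal
(1,2): flips 2 -> legal
(1,4): flips 1 -> legal
(2,4): flips 2 -> legal
(3,0): flips 1 -> legal
B mobility = 6
-- W to move --
(0,0): flips 2 -> legal
(0,1): no bracket -> illegal
(0,2): flips 1 -> legal
(1,2): no bracket -> illegal
(2,4): no bracket -> illegal
(2,5): no bracket -> illegal
(3,0): no bracket -> illegal
(3,5): no bracket -> illegal
(4,0): flips 1 -> legal
(4,1): flips 1 -> legal
(4,2): flips 2 -> legal
(4,3): flips 1 -> legal
(4,5): flips 1 -> legal
(5,3): no bracket -> illegal
(5,5): flips 2 -> legal
W mobility = 8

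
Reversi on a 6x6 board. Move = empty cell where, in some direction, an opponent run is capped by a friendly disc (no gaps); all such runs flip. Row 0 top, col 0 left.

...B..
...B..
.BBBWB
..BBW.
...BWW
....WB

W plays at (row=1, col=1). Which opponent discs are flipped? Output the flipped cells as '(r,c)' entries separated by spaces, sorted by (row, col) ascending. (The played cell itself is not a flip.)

Answer: (2,2) (3,3)

Derivation:
Dir NW: first cell '.' (not opp) -> no flip
Dir N: first cell '.' (not opp) -> no flip
Dir NE: first cell '.' (not opp) -> no flip
Dir W: first cell '.' (not opp) -> no flip
Dir E: first cell '.' (not opp) -> no flip
Dir SW: first cell '.' (not opp) -> no flip
Dir S: opp run (2,1), next='.' -> no flip
Dir SE: opp run (2,2) (3,3) capped by W -> flip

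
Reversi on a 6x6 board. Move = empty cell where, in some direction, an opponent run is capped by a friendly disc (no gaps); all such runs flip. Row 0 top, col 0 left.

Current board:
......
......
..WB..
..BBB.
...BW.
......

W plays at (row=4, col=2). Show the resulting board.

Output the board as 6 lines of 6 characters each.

Answer: ......
......
..WB..
..WBB.
..WWW.
......

Derivation:
Place W at (4,2); scan 8 dirs for brackets.
Dir NW: first cell '.' (not opp) -> no flip
Dir N: opp run (3,2) capped by W -> flip
Dir NE: opp run (3,3), next='.' -> no flip
Dir W: first cell '.' (not opp) -> no flip
Dir E: opp run (4,3) capped by W -> flip
Dir SW: first cell '.' (not opp) -> no flip
Dir S: first cell '.' (not opp) -> no flip
Dir SE: first cell '.' (not opp) -> no flip
All flips: (3,2) (4,3)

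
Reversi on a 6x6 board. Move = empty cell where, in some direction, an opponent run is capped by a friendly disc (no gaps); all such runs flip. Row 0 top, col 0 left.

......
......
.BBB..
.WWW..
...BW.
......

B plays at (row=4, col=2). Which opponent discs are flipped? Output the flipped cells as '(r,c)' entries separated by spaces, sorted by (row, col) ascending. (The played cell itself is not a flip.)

Dir NW: opp run (3,1), next='.' -> no flip
Dir N: opp run (3,2) capped by B -> flip
Dir NE: opp run (3,3), next='.' -> no flip
Dir W: first cell '.' (not opp) -> no flip
Dir E: first cell 'B' (not opp) -> no flip
Dir SW: first cell '.' (not opp) -> no flip
Dir S: first cell '.' (not opp) -> no flip
Dir SE: first cell '.' (not opp) -> no flip

Answer: (3,2)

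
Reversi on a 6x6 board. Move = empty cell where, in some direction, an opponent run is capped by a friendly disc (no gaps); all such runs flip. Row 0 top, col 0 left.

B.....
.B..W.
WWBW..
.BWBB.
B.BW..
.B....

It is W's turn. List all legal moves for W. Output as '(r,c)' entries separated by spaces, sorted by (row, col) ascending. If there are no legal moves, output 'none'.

Answer: (0,1) (0,2) (1,2) (2,5) (3,0) (3,5) (4,1) (4,5) (5,2) (5,3)

Derivation:
(0,1): flips 1 -> legal
(0,2): flips 1 -> legal
(1,0): no bracket -> illegal
(1,2): flips 1 -> legal
(1,3): no bracket -> illegal
(2,4): no bracket -> illegal
(2,5): flips 1 -> legal
(3,0): flips 1 -> legal
(3,5): flips 2 -> legal
(4,1): flips 2 -> legal
(4,4): no bracket -> illegal
(4,5): flips 1 -> legal
(5,0): no bracket -> illegal
(5,2): flips 1 -> legal
(5,3): flips 2 -> legal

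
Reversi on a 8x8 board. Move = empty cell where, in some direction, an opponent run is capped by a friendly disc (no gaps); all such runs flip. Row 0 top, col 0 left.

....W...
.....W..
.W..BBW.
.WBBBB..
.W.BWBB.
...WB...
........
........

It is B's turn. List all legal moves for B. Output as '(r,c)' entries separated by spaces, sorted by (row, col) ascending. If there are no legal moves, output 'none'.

(0,3): no bracket -> illegal
(0,5): flips 1 -> legal
(0,6): flips 1 -> legal
(1,0): flips 1 -> legal
(1,1): no bracket -> illegal
(1,2): no bracket -> illegal
(1,3): no bracket -> illegal
(1,4): no bracket -> illegal
(1,6): no bracket -> illegal
(1,7): flips 1 -> legal
(2,0): no bracket -> illegal
(2,2): no bracket -> illegal
(2,7): flips 1 -> legal
(3,0): flips 1 -> legal
(3,6): no bracket -> illegal
(3,7): no bracket -> illegal
(4,0): no bracket -> illegal
(4,2): no bracket -> illegal
(5,0): flips 1 -> legal
(5,1): no bracket -> illegal
(5,2): flips 1 -> legal
(5,5): flips 1 -> legal
(6,2): flips 2 -> legal
(6,3): flips 1 -> legal
(6,4): no bracket -> illegal

Answer: (0,5) (0,6) (1,0) (1,7) (2,7) (3,0) (5,0) (5,2) (5,5) (6,2) (6,3)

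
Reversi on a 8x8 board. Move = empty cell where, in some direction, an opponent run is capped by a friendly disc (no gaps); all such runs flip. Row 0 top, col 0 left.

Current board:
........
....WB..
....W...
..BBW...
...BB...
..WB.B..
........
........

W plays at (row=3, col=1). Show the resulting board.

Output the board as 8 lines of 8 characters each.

Answer: ........
....WB..
....W...
.WWWW...
...BB...
..WB.B..
........
........

Derivation:
Place W at (3,1); scan 8 dirs for brackets.
Dir NW: first cell '.' (not opp) -> no flip
Dir N: first cell '.' (not opp) -> no flip
Dir NE: first cell '.' (not opp) -> no flip
Dir W: first cell '.' (not opp) -> no flip
Dir E: opp run (3,2) (3,3) capped by W -> flip
Dir SW: first cell '.' (not opp) -> no flip
Dir S: first cell '.' (not opp) -> no flip
Dir SE: first cell '.' (not opp) -> no flip
All flips: (3,2) (3,3)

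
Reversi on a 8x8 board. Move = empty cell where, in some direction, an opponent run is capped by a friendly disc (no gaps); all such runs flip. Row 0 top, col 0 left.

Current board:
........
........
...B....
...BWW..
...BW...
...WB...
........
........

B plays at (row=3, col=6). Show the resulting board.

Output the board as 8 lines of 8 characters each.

Place B at (3,6); scan 8 dirs for brackets.
Dir NW: first cell '.' (not opp) -> no flip
Dir N: first cell '.' (not opp) -> no flip
Dir NE: first cell '.' (not opp) -> no flip
Dir W: opp run (3,5) (3,4) capped by B -> flip
Dir E: first cell '.' (not opp) -> no flip
Dir SW: first cell '.' (not opp) -> no flip
Dir S: first cell '.' (not opp) -> no flip
Dir SE: first cell '.' (not opp) -> no flip
All flips: (3,4) (3,5)

Answer: ........
........
...B....
...BBBB.
...BW...
...WB...
........
........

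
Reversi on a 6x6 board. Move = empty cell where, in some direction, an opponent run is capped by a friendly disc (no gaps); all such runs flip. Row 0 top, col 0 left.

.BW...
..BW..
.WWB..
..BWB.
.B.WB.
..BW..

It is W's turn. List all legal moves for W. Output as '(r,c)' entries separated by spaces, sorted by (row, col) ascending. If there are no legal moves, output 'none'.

(0,0): flips 1 -> legal
(0,3): flips 1 -> legal
(1,0): no bracket -> illegal
(1,1): flips 1 -> legal
(1,4): no bracket -> illegal
(2,4): flips 1 -> legal
(2,5): flips 1 -> legal
(3,0): no bracket -> illegal
(3,1): flips 1 -> legal
(3,5): flips 2 -> legal
(4,0): no bracket -> illegal
(4,2): flips 1 -> legal
(4,5): flips 1 -> legal
(5,0): no bracket -> illegal
(5,1): flips 1 -> legal
(5,4): no bracket -> illegal
(5,5): flips 1 -> legal

Answer: (0,0) (0,3) (1,1) (2,4) (2,5) (3,1) (3,5) (4,2) (4,5) (5,1) (5,5)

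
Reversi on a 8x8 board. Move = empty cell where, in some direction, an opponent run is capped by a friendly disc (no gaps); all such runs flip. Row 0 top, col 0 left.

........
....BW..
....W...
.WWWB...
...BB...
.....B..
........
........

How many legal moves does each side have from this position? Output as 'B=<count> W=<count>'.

Answer: B=5 W=6

Derivation:
-- B to move --
(0,4): no bracket -> illegal
(0,5): no bracket -> illegal
(0,6): no bracket -> illegal
(1,3): no bracket -> illegal
(1,6): flips 1 -> legal
(2,0): no bracket -> illegal
(2,1): flips 1 -> legal
(2,2): flips 1 -> legal
(2,3): flips 1 -> legal
(2,5): no bracket -> illegal
(2,6): no bracket -> illegal
(3,0): flips 3 -> legal
(3,5): no bracket -> illegal
(4,0): no bracket -> illegal
(4,1): no bracket -> illegal
(4,2): no bracket -> illegal
B mobility = 5
-- W to move --
(0,3): no bracket -> illegal
(0,4): flips 1 -> legal
(0,5): no bracket -> illegal
(1,3): flips 1 -> legal
(2,3): no bracket -> illegal
(2,5): no bracket -> illegal
(3,5): flips 1 -> legal
(4,2): no bracket -> illegal
(4,5): no bracket -> illegal
(4,6): no bracket -> illegal
(5,2): no bracket -> illegal
(5,3): flips 1 -> legal
(5,4): flips 3 -> legal
(5,6): no bracket -> illegal
(6,4): no bracket -> illegal
(6,5): no bracket -> illegal
(6,6): flips 2 -> legal
W mobility = 6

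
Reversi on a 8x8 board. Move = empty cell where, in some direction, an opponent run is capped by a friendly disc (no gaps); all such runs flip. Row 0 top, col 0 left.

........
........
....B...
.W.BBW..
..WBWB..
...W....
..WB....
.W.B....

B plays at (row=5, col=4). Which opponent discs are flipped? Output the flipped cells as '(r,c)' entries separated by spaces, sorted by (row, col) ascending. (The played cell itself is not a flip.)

Dir NW: first cell 'B' (not opp) -> no flip
Dir N: opp run (4,4) capped by B -> flip
Dir NE: first cell 'B' (not opp) -> no flip
Dir W: opp run (5,3), next='.' -> no flip
Dir E: first cell '.' (not opp) -> no flip
Dir SW: first cell 'B' (not opp) -> no flip
Dir S: first cell '.' (not opp) -> no flip
Dir SE: first cell '.' (not opp) -> no flip

Answer: (4,4)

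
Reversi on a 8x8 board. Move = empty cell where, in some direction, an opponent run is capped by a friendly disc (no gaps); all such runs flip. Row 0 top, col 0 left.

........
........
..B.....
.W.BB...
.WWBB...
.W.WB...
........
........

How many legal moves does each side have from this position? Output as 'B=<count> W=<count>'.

-- B to move --
(2,0): no bracket -> illegal
(2,1): no bracket -> illegal
(3,0): no bracket -> illegal
(3,2): no bracket -> illegal
(4,0): flips 3 -> legal
(5,0): no bracket -> illegal
(5,2): flips 1 -> legal
(6,0): flips 2 -> legal
(6,1): no bracket -> illegal
(6,2): flips 1 -> legal
(6,3): flips 1 -> legal
(6,4): no bracket -> illegal
B mobility = 5
-- W to move --
(1,1): no bracket -> illegal
(1,2): no bracket -> illegal
(1,3): flips 1 -> legal
(2,1): no bracket -> illegal
(2,3): flips 2 -> legal
(2,4): flips 1 -> legal
(2,5): no bracket -> illegal
(3,2): no bracket -> illegal
(3,5): flips 1 -> legal
(4,5): flips 2 -> legal
(5,2): no bracket -> illegal
(5,5): flips 1 -> legal
(6,3): no bracket -> illegal
(6,4): no bracket -> illegal
(6,5): no bracket -> illegal
W mobility = 6

Answer: B=5 W=6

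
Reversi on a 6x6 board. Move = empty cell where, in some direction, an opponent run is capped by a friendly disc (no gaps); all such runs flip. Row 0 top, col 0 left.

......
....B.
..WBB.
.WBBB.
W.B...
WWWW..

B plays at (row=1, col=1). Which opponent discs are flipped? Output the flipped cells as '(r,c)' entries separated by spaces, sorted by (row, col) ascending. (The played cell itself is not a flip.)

Answer: (2,2)

Derivation:
Dir NW: first cell '.' (not opp) -> no flip
Dir N: first cell '.' (not opp) -> no flip
Dir NE: first cell '.' (not opp) -> no flip
Dir W: first cell '.' (not opp) -> no flip
Dir E: first cell '.' (not opp) -> no flip
Dir SW: first cell '.' (not opp) -> no flip
Dir S: first cell '.' (not opp) -> no flip
Dir SE: opp run (2,2) capped by B -> flip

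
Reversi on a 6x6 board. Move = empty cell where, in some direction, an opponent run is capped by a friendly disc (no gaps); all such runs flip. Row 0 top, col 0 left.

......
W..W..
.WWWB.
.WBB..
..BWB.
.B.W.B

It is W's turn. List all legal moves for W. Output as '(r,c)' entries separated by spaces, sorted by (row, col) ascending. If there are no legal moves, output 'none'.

(1,4): no bracket -> illegal
(1,5): no bracket -> illegal
(2,5): flips 1 -> legal
(3,4): flips 2 -> legal
(3,5): flips 2 -> legal
(4,0): no bracket -> illegal
(4,1): flips 2 -> legal
(4,5): flips 1 -> legal
(5,0): no bracket -> illegal
(5,2): flips 2 -> legal
(5,4): no bracket -> illegal

Answer: (2,5) (3,4) (3,5) (4,1) (4,5) (5,2)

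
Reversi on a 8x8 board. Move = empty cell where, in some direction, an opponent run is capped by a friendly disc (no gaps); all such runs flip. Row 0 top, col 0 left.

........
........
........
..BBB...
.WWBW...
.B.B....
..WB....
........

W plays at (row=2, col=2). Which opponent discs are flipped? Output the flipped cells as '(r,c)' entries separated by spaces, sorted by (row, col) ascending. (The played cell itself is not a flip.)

Dir NW: first cell '.' (not opp) -> no flip
Dir N: first cell '.' (not opp) -> no flip
Dir NE: first cell '.' (not opp) -> no flip
Dir W: first cell '.' (not opp) -> no flip
Dir E: first cell '.' (not opp) -> no flip
Dir SW: first cell '.' (not opp) -> no flip
Dir S: opp run (3,2) capped by W -> flip
Dir SE: opp run (3,3) capped by W -> flip

Answer: (3,2) (3,3)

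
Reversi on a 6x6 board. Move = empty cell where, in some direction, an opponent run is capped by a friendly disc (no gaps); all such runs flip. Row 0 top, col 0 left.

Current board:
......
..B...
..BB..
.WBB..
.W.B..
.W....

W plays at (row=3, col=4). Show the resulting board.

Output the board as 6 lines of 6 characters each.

Answer: ......
..B...
..BB..
.WWWW.
.W.B..
.W....

Derivation:
Place W at (3,4); scan 8 dirs for brackets.
Dir NW: opp run (2,3) (1,2), next='.' -> no flip
Dir N: first cell '.' (not opp) -> no flip
Dir NE: first cell '.' (not opp) -> no flip
Dir W: opp run (3,3) (3,2) capped by W -> flip
Dir E: first cell '.' (not opp) -> no flip
Dir SW: opp run (4,3), next='.' -> no flip
Dir S: first cell '.' (not opp) -> no flip
Dir SE: first cell '.' (not opp) -> no flip
All flips: (3,2) (3,3)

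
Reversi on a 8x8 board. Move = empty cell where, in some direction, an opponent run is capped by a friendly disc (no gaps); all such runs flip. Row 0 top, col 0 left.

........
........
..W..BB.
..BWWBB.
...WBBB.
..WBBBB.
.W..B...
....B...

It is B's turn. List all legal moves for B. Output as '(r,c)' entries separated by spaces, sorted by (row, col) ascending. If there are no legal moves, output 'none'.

Answer: (1,1) (1,2) (2,3) (2,4) (4,2) (5,1) (7,0)

Derivation:
(1,1): flips 2 -> legal
(1,2): flips 1 -> legal
(1,3): no bracket -> illegal
(2,1): no bracket -> illegal
(2,3): flips 3 -> legal
(2,4): flips 1 -> legal
(3,1): no bracket -> illegal
(4,1): no bracket -> illegal
(4,2): flips 1 -> legal
(5,0): no bracket -> illegal
(5,1): flips 1 -> legal
(6,0): no bracket -> illegal
(6,2): no bracket -> illegal
(6,3): no bracket -> illegal
(7,0): flips 4 -> legal
(7,1): no bracket -> illegal
(7,2): no bracket -> illegal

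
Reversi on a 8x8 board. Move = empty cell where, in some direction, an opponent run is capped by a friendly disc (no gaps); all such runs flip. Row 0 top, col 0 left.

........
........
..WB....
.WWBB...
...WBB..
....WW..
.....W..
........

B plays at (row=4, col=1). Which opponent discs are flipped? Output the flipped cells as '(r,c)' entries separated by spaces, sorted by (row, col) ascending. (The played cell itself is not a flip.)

Dir NW: first cell '.' (not opp) -> no flip
Dir N: opp run (3,1), next='.' -> no flip
Dir NE: opp run (3,2) capped by B -> flip
Dir W: first cell '.' (not opp) -> no flip
Dir E: first cell '.' (not opp) -> no flip
Dir SW: first cell '.' (not opp) -> no flip
Dir S: first cell '.' (not opp) -> no flip
Dir SE: first cell '.' (not opp) -> no flip

Answer: (3,2)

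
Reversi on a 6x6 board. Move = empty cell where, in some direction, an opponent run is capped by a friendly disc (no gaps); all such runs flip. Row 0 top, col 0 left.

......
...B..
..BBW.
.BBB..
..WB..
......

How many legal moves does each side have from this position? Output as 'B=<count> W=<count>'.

-- B to move --
(1,4): no bracket -> illegal
(1,5): flips 1 -> legal
(2,5): flips 1 -> legal
(3,4): no bracket -> illegal
(3,5): flips 1 -> legal
(4,1): flips 1 -> legal
(5,1): flips 1 -> legal
(5,2): flips 1 -> legal
(5,3): flips 1 -> legal
B mobility = 7
-- W to move --
(0,2): flips 1 -> legal
(0,3): no bracket -> illegal
(0,4): no bracket -> illegal
(1,1): no bracket -> illegal
(1,2): flips 2 -> legal
(1,4): no bracket -> illegal
(2,0): flips 1 -> legal
(2,1): flips 2 -> legal
(3,0): no bracket -> illegal
(3,4): no bracket -> illegal
(4,0): no bracket -> illegal
(4,1): no bracket -> illegal
(4,4): flips 1 -> legal
(5,2): no bracket -> illegal
(5,3): no bracket -> illegal
(5,4): no bracket -> illegal
W mobility = 5

Answer: B=7 W=5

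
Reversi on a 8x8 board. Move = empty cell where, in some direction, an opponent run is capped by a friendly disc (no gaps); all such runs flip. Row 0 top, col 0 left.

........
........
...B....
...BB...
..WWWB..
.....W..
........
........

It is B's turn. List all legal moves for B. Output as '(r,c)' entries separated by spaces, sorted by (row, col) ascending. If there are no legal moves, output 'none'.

Answer: (4,1) (5,1) (5,2) (5,3) (5,4) (6,5) (6,6)

Derivation:
(3,1): no bracket -> illegal
(3,2): no bracket -> illegal
(3,5): no bracket -> illegal
(4,1): flips 3 -> legal
(4,6): no bracket -> illegal
(5,1): flips 1 -> legal
(5,2): flips 1 -> legal
(5,3): flips 1 -> legal
(5,4): flips 1 -> legal
(5,6): no bracket -> illegal
(6,4): no bracket -> illegal
(6,5): flips 1 -> legal
(6,6): flips 2 -> legal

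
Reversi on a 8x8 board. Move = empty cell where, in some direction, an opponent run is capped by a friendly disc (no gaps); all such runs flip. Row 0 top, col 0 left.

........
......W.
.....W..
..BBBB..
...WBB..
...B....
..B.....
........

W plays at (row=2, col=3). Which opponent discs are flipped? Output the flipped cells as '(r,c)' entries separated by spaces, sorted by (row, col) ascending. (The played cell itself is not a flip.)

Answer: (3,3)

Derivation:
Dir NW: first cell '.' (not opp) -> no flip
Dir N: first cell '.' (not opp) -> no flip
Dir NE: first cell '.' (not opp) -> no flip
Dir W: first cell '.' (not opp) -> no flip
Dir E: first cell '.' (not opp) -> no flip
Dir SW: opp run (3,2), next='.' -> no flip
Dir S: opp run (3,3) capped by W -> flip
Dir SE: opp run (3,4) (4,5), next='.' -> no flip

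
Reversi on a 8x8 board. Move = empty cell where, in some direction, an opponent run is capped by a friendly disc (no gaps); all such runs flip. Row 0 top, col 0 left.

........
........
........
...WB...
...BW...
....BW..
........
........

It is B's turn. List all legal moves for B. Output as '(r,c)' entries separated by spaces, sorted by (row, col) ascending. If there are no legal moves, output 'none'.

Answer: (2,3) (3,2) (4,5) (5,6)

Derivation:
(2,2): no bracket -> illegal
(2,3): flips 1 -> legal
(2,4): no bracket -> illegal
(3,2): flips 1 -> legal
(3,5): no bracket -> illegal
(4,2): no bracket -> illegal
(4,5): flips 1 -> legal
(4,6): no bracket -> illegal
(5,3): no bracket -> illegal
(5,6): flips 1 -> legal
(6,4): no bracket -> illegal
(6,5): no bracket -> illegal
(6,6): no bracket -> illegal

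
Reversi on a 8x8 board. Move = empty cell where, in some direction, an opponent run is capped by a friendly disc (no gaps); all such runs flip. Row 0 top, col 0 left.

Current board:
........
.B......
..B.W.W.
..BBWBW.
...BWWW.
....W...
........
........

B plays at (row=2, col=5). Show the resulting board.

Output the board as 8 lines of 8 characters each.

Answer: ........
.B......
..B.WBW.
..BBBBW.
...BWWW.
....W...
........
........

Derivation:
Place B at (2,5); scan 8 dirs for brackets.
Dir NW: first cell '.' (not opp) -> no flip
Dir N: first cell '.' (not opp) -> no flip
Dir NE: first cell '.' (not opp) -> no flip
Dir W: opp run (2,4), next='.' -> no flip
Dir E: opp run (2,6), next='.' -> no flip
Dir SW: opp run (3,4) capped by B -> flip
Dir S: first cell 'B' (not opp) -> no flip
Dir SE: opp run (3,6), next='.' -> no flip
All flips: (3,4)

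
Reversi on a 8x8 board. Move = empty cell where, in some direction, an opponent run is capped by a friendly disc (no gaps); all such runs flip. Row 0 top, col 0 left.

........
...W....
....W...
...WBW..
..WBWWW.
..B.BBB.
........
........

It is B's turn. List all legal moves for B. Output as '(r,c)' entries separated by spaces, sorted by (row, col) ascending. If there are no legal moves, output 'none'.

Answer: (1,4) (2,2) (2,3) (2,5) (3,2) (3,6) (3,7) (4,1) (4,7)

Derivation:
(0,2): no bracket -> illegal
(0,3): no bracket -> illegal
(0,4): no bracket -> illegal
(1,2): no bracket -> illegal
(1,4): flips 1 -> legal
(1,5): no bracket -> illegal
(2,2): flips 2 -> legal
(2,3): flips 1 -> legal
(2,5): flips 2 -> legal
(2,6): no bracket -> illegal
(3,1): no bracket -> illegal
(3,2): flips 2 -> legal
(3,6): flips 3 -> legal
(3,7): flips 1 -> legal
(4,1): flips 1 -> legal
(4,7): flips 3 -> legal
(5,1): no bracket -> illegal
(5,3): no bracket -> illegal
(5,7): no bracket -> illegal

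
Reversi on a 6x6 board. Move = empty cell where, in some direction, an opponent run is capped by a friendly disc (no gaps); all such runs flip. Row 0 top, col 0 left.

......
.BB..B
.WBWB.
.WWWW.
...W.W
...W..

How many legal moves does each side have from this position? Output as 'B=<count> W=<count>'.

Answer: B=6 W=7

Derivation:
-- B to move --
(1,0): no bracket -> illegal
(1,3): no bracket -> illegal
(1,4): no bracket -> illegal
(2,0): flips 1 -> legal
(2,5): no bracket -> illegal
(3,0): flips 1 -> legal
(3,5): no bracket -> illegal
(4,0): flips 1 -> legal
(4,1): flips 2 -> legal
(4,2): flips 2 -> legal
(4,4): flips 2 -> legal
(5,2): no bracket -> illegal
(5,4): no bracket -> illegal
(5,5): no bracket -> illegal
B mobility = 6
-- W to move --
(0,0): flips 2 -> legal
(0,1): flips 2 -> legal
(0,2): flips 2 -> legal
(0,3): flips 1 -> legal
(0,4): no bracket -> illegal
(0,5): no bracket -> illegal
(1,0): no bracket -> illegal
(1,3): flips 1 -> legal
(1,4): flips 1 -> legal
(2,0): no bracket -> illegal
(2,5): flips 1 -> legal
(3,5): no bracket -> illegal
W mobility = 7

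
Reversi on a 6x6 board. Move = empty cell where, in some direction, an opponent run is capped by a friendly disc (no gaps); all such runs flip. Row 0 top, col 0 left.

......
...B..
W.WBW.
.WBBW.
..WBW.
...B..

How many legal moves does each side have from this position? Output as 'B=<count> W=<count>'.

Answer: B=13 W=4

Derivation:
-- B to move --
(1,0): no bracket -> illegal
(1,1): flips 1 -> legal
(1,2): flips 1 -> legal
(1,4): no bracket -> illegal
(1,5): flips 1 -> legal
(2,1): flips 1 -> legal
(2,5): flips 2 -> legal
(3,0): flips 1 -> legal
(3,5): flips 3 -> legal
(4,0): flips 2 -> legal
(4,1): flips 1 -> legal
(4,5): flips 2 -> legal
(5,1): flips 1 -> legal
(5,2): flips 1 -> legal
(5,4): no bracket -> illegal
(5,5): flips 1 -> legal
B mobility = 13
-- W to move --
(0,2): flips 1 -> legal
(0,3): no bracket -> illegal
(0,4): flips 1 -> legal
(1,2): flips 1 -> legal
(1,4): no bracket -> illegal
(2,1): no bracket -> illegal
(4,1): no bracket -> illegal
(5,2): flips 1 -> legal
(5,4): no bracket -> illegal
W mobility = 4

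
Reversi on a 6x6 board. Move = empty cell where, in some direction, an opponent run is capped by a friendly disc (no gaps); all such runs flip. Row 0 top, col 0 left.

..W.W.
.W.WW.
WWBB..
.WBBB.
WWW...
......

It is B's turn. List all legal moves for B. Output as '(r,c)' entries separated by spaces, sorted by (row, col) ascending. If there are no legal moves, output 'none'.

Answer: (0,0) (0,3) (0,5) (1,0) (3,0) (5,0) (5,1) (5,2)

Derivation:
(0,0): flips 1 -> legal
(0,1): no bracket -> illegal
(0,3): flips 1 -> legal
(0,5): flips 1 -> legal
(1,0): flips 1 -> legal
(1,2): no bracket -> illegal
(1,5): no bracket -> illegal
(2,4): no bracket -> illegal
(2,5): no bracket -> illegal
(3,0): flips 1 -> legal
(4,3): no bracket -> illegal
(5,0): flips 1 -> legal
(5,1): flips 1 -> legal
(5,2): flips 1 -> legal
(5,3): no bracket -> illegal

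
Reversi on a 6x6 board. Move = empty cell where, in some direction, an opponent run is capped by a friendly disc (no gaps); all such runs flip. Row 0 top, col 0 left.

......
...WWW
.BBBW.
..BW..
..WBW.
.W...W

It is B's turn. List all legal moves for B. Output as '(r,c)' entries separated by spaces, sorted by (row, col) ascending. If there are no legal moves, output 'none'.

(0,2): no bracket -> illegal
(0,3): flips 1 -> legal
(0,4): flips 1 -> legal
(0,5): flips 1 -> legal
(1,2): no bracket -> illegal
(2,5): flips 1 -> legal
(3,1): no bracket -> illegal
(3,4): flips 1 -> legal
(3,5): no bracket -> illegal
(4,0): no bracket -> illegal
(4,1): flips 1 -> legal
(4,5): flips 1 -> legal
(5,0): no bracket -> illegal
(5,2): flips 1 -> legal
(5,3): no bracket -> illegal
(5,4): no bracket -> illegal

Answer: (0,3) (0,4) (0,5) (2,5) (3,4) (4,1) (4,5) (5,2)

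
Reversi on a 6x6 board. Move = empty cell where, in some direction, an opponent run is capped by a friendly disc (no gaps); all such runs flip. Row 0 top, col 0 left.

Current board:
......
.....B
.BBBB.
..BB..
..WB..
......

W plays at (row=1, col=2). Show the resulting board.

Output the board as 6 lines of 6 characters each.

Answer: ......
..W..B
.BWBB.
..WB..
..WB..
......

Derivation:
Place W at (1,2); scan 8 dirs for brackets.
Dir NW: first cell '.' (not opp) -> no flip
Dir N: first cell '.' (not opp) -> no flip
Dir NE: first cell '.' (not opp) -> no flip
Dir W: first cell '.' (not opp) -> no flip
Dir E: first cell '.' (not opp) -> no flip
Dir SW: opp run (2,1), next='.' -> no flip
Dir S: opp run (2,2) (3,2) capped by W -> flip
Dir SE: opp run (2,3), next='.' -> no flip
All flips: (2,2) (3,2)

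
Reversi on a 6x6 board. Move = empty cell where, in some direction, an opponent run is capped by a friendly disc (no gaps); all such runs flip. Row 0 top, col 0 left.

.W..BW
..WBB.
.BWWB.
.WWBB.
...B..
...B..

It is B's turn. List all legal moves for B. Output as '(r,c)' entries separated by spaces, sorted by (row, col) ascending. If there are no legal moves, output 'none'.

Answer: (0,3) (1,1) (3,0) (4,0) (4,1)

Derivation:
(0,0): no bracket -> illegal
(0,2): no bracket -> illegal
(0,3): flips 1 -> legal
(1,0): no bracket -> illegal
(1,1): flips 2 -> legal
(1,5): no bracket -> illegal
(2,0): no bracket -> illegal
(3,0): flips 2 -> legal
(4,0): flips 2 -> legal
(4,1): flips 3 -> legal
(4,2): no bracket -> illegal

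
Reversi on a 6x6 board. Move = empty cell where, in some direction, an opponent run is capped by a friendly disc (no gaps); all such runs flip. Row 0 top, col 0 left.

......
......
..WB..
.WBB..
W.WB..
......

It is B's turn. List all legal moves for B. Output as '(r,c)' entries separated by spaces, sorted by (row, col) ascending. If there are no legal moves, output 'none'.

Answer: (1,1) (1,2) (2,1) (3,0) (4,1) (5,1) (5,2)

Derivation:
(1,1): flips 1 -> legal
(1,2): flips 1 -> legal
(1,3): no bracket -> illegal
(2,0): no bracket -> illegal
(2,1): flips 1 -> legal
(3,0): flips 1 -> legal
(4,1): flips 1 -> legal
(5,0): no bracket -> illegal
(5,1): flips 1 -> legal
(5,2): flips 1 -> legal
(5,3): no bracket -> illegal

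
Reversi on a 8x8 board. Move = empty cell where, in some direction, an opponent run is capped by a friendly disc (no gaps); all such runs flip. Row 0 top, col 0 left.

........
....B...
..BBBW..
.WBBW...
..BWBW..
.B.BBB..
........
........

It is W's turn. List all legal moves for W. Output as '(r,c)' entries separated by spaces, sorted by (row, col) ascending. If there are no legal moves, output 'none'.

Answer: (0,3) (0,4) (1,2) (1,3) (2,1) (4,1) (6,3) (6,4) (6,5)

Derivation:
(0,3): flips 1 -> legal
(0,4): flips 2 -> legal
(0,5): no bracket -> illegal
(1,1): no bracket -> illegal
(1,2): flips 1 -> legal
(1,3): flips 3 -> legal
(1,5): no bracket -> illegal
(2,1): flips 4 -> legal
(3,5): no bracket -> illegal
(4,0): no bracket -> illegal
(4,1): flips 1 -> legal
(4,6): no bracket -> illegal
(5,0): no bracket -> illegal
(5,2): no bracket -> illegal
(5,6): no bracket -> illegal
(6,0): no bracket -> illegal
(6,1): no bracket -> illegal
(6,2): no bracket -> illegal
(6,3): flips 2 -> legal
(6,4): flips 4 -> legal
(6,5): flips 2 -> legal
(6,6): no bracket -> illegal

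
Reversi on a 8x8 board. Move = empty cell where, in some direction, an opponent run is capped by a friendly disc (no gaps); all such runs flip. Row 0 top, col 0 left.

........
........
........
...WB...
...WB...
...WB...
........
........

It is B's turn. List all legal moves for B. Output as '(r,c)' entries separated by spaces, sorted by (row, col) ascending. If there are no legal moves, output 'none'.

Answer: (2,2) (3,2) (4,2) (5,2) (6,2)

Derivation:
(2,2): flips 1 -> legal
(2,3): no bracket -> illegal
(2,4): no bracket -> illegal
(3,2): flips 2 -> legal
(4,2): flips 1 -> legal
(5,2): flips 2 -> legal
(6,2): flips 1 -> legal
(6,3): no bracket -> illegal
(6,4): no bracket -> illegal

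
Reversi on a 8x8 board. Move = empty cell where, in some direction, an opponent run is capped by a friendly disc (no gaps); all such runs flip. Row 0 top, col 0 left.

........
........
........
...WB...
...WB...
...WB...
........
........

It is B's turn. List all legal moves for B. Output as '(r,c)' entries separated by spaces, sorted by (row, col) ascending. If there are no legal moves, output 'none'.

Answer: (2,2) (3,2) (4,2) (5,2) (6,2)

Derivation:
(2,2): flips 1 -> legal
(2,3): no bracket -> illegal
(2,4): no bracket -> illegal
(3,2): flips 2 -> legal
(4,2): flips 1 -> legal
(5,2): flips 2 -> legal
(6,2): flips 1 -> legal
(6,3): no bracket -> illegal
(6,4): no bracket -> illegal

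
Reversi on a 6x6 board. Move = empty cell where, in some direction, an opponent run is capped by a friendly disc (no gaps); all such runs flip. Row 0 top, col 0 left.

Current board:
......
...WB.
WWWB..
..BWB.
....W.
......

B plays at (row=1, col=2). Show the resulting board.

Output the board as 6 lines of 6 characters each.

Place B at (1,2); scan 8 dirs for brackets.
Dir NW: first cell '.' (not opp) -> no flip
Dir N: first cell '.' (not opp) -> no flip
Dir NE: first cell '.' (not opp) -> no flip
Dir W: first cell '.' (not opp) -> no flip
Dir E: opp run (1,3) capped by B -> flip
Dir SW: opp run (2,1), next='.' -> no flip
Dir S: opp run (2,2) capped by B -> flip
Dir SE: first cell 'B' (not opp) -> no flip
All flips: (1,3) (2,2)

Answer: ......
..BBB.
WWBB..
..BWB.
....W.
......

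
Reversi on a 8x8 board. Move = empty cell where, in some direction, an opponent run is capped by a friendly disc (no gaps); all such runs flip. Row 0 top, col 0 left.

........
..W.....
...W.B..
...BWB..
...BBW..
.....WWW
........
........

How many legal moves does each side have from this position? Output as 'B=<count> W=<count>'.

-- B to move --
(0,1): no bracket -> illegal
(0,2): no bracket -> illegal
(0,3): no bracket -> illegal
(1,1): no bracket -> illegal
(1,3): flips 1 -> legal
(1,4): no bracket -> illegal
(2,1): no bracket -> illegal
(2,2): no bracket -> illegal
(2,4): flips 1 -> legal
(3,2): no bracket -> illegal
(3,6): no bracket -> illegal
(4,6): flips 1 -> legal
(4,7): no bracket -> illegal
(5,4): no bracket -> illegal
(6,4): no bracket -> illegal
(6,5): flips 2 -> legal
(6,6): flips 1 -> legal
(6,7): no bracket -> illegal
B mobility = 5
-- W to move --
(1,4): no bracket -> illegal
(1,5): flips 2 -> legal
(1,6): flips 1 -> legal
(2,2): flips 2 -> legal
(2,4): no bracket -> illegal
(2,6): no bracket -> illegal
(3,2): flips 1 -> legal
(3,6): flips 1 -> legal
(4,2): flips 2 -> legal
(4,6): no bracket -> illegal
(5,2): flips 1 -> legal
(5,3): flips 2 -> legal
(5,4): flips 1 -> legal
W mobility = 9

Answer: B=5 W=9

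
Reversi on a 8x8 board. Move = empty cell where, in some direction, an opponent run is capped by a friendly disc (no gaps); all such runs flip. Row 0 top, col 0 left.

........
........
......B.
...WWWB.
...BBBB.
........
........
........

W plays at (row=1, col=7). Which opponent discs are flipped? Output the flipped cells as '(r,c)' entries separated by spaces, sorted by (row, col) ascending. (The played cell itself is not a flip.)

Dir NW: first cell '.' (not opp) -> no flip
Dir N: first cell '.' (not opp) -> no flip
Dir NE: edge -> no flip
Dir W: first cell '.' (not opp) -> no flip
Dir E: edge -> no flip
Dir SW: opp run (2,6) capped by W -> flip
Dir S: first cell '.' (not opp) -> no flip
Dir SE: edge -> no flip

Answer: (2,6)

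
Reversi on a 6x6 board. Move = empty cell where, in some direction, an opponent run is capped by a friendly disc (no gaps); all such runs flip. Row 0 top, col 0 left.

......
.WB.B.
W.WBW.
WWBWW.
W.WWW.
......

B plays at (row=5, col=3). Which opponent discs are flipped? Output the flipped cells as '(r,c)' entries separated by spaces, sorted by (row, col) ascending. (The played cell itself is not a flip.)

Answer: (3,3) (4,3)

Derivation:
Dir NW: opp run (4,2) (3,1) (2,0), next=edge -> no flip
Dir N: opp run (4,3) (3,3) capped by B -> flip
Dir NE: opp run (4,4), next='.' -> no flip
Dir W: first cell '.' (not opp) -> no flip
Dir E: first cell '.' (not opp) -> no flip
Dir SW: edge -> no flip
Dir S: edge -> no flip
Dir SE: edge -> no flip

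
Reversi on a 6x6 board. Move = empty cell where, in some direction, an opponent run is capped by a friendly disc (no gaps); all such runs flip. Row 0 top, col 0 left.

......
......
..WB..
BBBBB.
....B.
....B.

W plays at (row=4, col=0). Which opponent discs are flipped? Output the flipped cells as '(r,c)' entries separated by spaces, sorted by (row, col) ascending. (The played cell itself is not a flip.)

Answer: (3,1)

Derivation:
Dir NW: edge -> no flip
Dir N: opp run (3,0), next='.' -> no flip
Dir NE: opp run (3,1) capped by W -> flip
Dir W: edge -> no flip
Dir E: first cell '.' (not opp) -> no flip
Dir SW: edge -> no flip
Dir S: first cell '.' (not opp) -> no flip
Dir SE: first cell '.' (not opp) -> no flip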